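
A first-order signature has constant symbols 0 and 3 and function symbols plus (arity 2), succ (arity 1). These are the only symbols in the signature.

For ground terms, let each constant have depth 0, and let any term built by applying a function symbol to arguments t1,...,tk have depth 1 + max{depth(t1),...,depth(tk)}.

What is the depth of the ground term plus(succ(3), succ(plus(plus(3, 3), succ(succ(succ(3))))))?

6

depth(succ(3)) = 1 + depth(3) = 1 + 0 = 1
depth(plus(3, 3)) = 1 + max(0, 0) = 1
depth(succ(succ(3))) = 1 + depth(succ(3)) = 1 + 1 = 2
depth(succ(succ(succ(3)))) = 1 + depth(succ(succ(3))) = 1 + 2 = 3
depth(plus(plus(3, 3), succ(succ(succ(3))))) = 1 + max(1, 3) = 4
depth(succ(plus(plus(3, 3), succ(succ(succ(3)))))) = 1 + depth(plus(plus(3, 3), succ(succ(succ(3))))) = 1 + 4 = 5
depth(plus(succ(3), succ(plus(plus(3, 3), succ(succ(succ(3))))))) = 1 + max(1, 5) = 6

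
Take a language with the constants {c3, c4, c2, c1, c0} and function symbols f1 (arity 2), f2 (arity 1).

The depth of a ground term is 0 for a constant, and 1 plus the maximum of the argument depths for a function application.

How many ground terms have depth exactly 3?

Let N_k = |{terms of depth ≤ k}|. Then N_0 = 5 and N_k = 5 + N_{k-1}^2 + N_{k-1} for k ≥ 1 (one summand per function symbol, arity giving the exponent).
N_0 = 5
N_1 = 5 + 5^2 + 5 = 35
N_2 = 5 + 35^2 + 35 = 1265
N_3 = 5 + 1265^2 + 1265 = 1601495
Terms of depth exactly 3: N_3 − N_2 = 1601495 − 1265 = 1600230.

1600230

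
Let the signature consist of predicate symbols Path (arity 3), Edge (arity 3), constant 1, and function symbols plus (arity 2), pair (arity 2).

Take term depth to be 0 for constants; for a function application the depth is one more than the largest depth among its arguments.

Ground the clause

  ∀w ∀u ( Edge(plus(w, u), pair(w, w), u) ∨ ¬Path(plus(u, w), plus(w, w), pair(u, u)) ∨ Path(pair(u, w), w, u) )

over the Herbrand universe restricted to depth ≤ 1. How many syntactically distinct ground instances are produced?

Ground terms of depth ≤ 1:
  If N_k denotes the number of depth-≤k ground terms, the 1 constant gives N_0 = 1, and each function symbol of arity r contributes N_{k-1}^r new terms at level k: N_k = 1 + N_{k-1}^2 + N_{k-1}^2.
  N_0 = 1
  N_1 = 1 + 1^2 + 1^2 = 3
  Explicitly: 1, plus(1, 1), pair(1, 1).
So there are 3 ground terms available for substitution.
There are 2 variables to instantiate (w, u), each occurring in at least one literal, so different choices give different ground instances.
Number of ground instances = 3^2 = 9.

9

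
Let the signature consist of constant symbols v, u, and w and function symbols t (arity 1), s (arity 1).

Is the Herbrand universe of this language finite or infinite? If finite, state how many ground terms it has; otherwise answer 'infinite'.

infinite

The signature has at least one function symbol (t, arity 1) and at least one constant (v).
Iterating t gives infinitely many distinct ground terms: v, t(v), t(t(v)), ...
So the Herbrand universe is infinite.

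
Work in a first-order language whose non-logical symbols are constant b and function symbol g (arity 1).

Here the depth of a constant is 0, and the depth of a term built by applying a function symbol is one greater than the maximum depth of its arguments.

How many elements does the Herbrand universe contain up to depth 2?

3

Let N_k count ground terms of depth at most k. Each non-constant term of depth ≤ k is some function symbol applied to depth-≤(k−1) arguments, giving N_k = 1 + N_{k-1}.
N_0 = 1
N_1 = 1 + 1 = 2
N_2 = 1 + 2 = 3
Explicitly: b, g(b), g(g(b)).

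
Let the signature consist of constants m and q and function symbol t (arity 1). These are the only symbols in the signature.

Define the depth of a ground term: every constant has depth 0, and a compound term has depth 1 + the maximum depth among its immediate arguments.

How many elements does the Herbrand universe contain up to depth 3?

8

Count level by level. With function symbols t/1, the terms of depth ≤ k are the 2 constants together with each function applied to depth-≤(k−1) tuples, so N_k = 2 + N_{k-1}.
N_0 = 2
N_1 = 2 + 2 = 4
N_2 = 2 + 4 = 6
N_3 = 2 + 6 = 8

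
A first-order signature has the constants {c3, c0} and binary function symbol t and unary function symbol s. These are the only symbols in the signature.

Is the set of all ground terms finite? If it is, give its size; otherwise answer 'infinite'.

infinite

The signature has at least one function symbol (t, arity 2) and at least one constant (c3).
Iterating t gives infinitely many distinct ground terms: c3, t(c3, c3), t(t(c3, c3), t(c3, c3)), ...
So the Herbrand universe is infinite.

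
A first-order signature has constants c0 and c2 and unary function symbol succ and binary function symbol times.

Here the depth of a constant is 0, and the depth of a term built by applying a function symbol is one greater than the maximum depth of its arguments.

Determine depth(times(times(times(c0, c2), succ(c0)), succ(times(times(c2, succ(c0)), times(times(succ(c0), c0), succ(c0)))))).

6

depth(times(c0, c2)) = 1 + max(0, 0) = 1
depth(succ(c0)) = 1 + depth(c0) = 1 + 0 = 1
depth(times(times(c0, c2), succ(c0))) = 1 + max(1, 1) = 2
depth(times(c2, succ(c0))) = 1 + max(0, 1) = 2
depth(times(succ(c0), c0)) = 1 + max(1, 0) = 2
depth(times(times(succ(c0), c0), succ(c0))) = 1 + max(2, 1) = 3
depth(times(times(c2, succ(c0)), times(times(succ(c0), c0), succ(c0)))) = 1 + max(2, 3) = 4
depth(succ(times(times(c2, succ(c0)), times(times(succ(c0), c0), succ(c0))))) = 1 + depth(times(times(c2, succ(c0)), times(times(succ(c0), c0), succ(c0)))) = 1 + 4 = 5
depth(times(times(times(c0, c2), succ(c0)), succ(times(times(c2, succ(c0)), times(times(succ(c0), c0), succ(c0)))))) = 1 + max(2, 5) = 6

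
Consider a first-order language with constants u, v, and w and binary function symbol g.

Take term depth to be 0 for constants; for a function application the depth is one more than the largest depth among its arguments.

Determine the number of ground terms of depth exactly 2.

Write N_k for the number of ground terms of depth ≤ k. A term of depth ≤ k is either a constant or a function symbol applied to arguments of depth ≤ k−1, so N_k = 3 + N_{k-1}^2.
N_0 = 3
N_1 = 3 + 3^2 = 12
N_2 = 3 + 12^2 = 147
Terms of depth exactly 2: N_2 − N_1 = 147 − 12 = 135.

135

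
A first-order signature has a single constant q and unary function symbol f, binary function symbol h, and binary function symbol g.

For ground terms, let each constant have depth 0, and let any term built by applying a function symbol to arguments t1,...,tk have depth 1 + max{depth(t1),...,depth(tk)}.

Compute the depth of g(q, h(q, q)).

2

depth(h(q, q)) = 1 + max(0, 0) = 1
depth(g(q, h(q, q))) = 1 + max(0, 1) = 2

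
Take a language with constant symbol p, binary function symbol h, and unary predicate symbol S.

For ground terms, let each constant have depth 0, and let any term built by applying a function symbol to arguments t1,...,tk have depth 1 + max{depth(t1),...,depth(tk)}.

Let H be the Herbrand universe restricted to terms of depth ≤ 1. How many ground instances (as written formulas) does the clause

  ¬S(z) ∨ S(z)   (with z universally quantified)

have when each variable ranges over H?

Ground terms of depth ≤ 1:
  Count level by level. With function symbols h/2, the terms of depth ≤ k are the 1 constant together with each function applied to depth-≤(k−1) tuples, so N_k = 1 + N_{k-1}^2.
  N_0 = 1
  N_1 = 1 + 1^2 = 2
So there are 2 ground terms available for substitution.
The variable z ranges independently over the available ground terms, and distinct assignments produce distinct instances.
Number of ground instances = 2.

2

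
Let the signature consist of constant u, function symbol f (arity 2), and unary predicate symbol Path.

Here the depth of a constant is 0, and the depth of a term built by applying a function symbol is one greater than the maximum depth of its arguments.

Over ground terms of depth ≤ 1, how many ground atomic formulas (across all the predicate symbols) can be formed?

2

First count ground terms of depth ≤ 1.
Let N_k = |{terms of depth ≤ k}|. Then N_0 = 1 and N_k = 1 + N_{k-1}^2 for k ≥ 1 (one summand per function symbol, arity giving the exponent).
N_0 = 1
N_1 = 1 + 1^2 = 2
Explicitly: u, f(u, u).
So |H| = 2.
A ground atom is a predicate applied to a tuple of terms from H, so the count is the sum over predicates of |H|^arity:
  Path: 2
Total ground atoms: 2.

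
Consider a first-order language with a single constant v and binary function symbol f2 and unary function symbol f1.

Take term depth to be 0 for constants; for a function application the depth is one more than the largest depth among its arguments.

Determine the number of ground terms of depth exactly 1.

2

Let N_k count ground terms of depth at most k. Each non-constant term of depth ≤ k is some function symbol applied to depth-≤(k−1) arguments, giving N_k = 1 + N_{k-1}^2 + N_{k-1}.
N_0 = 1
N_1 = 1 + 1^2 + 1 = 3
Terms of depth exactly 1: N_1 − N_0 = 3 − 1 = 2.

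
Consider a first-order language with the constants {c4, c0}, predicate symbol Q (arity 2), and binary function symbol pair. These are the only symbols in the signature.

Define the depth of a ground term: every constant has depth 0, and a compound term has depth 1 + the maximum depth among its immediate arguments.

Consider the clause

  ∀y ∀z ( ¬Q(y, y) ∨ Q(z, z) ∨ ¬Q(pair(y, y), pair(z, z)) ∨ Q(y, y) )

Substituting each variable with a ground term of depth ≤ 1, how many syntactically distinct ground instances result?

36

Ground terms of depth ≤ 1:
  Let N_k count ground terms of depth at most k. Each non-constant term of depth ≤ k is some function symbol applied to depth-≤(k−1) arguments, giving N_k = 2 + N_{k-1}^2.
  N_0 = 2
  N_1 = 2 + 2^2 = 6
  Explicitly: c4, c0, pair(c4, c4), pair(c4, c0), pair(c0, c4), pair(c0, c0).
So there are 6 ground terms available for substitution.
Each of y, z ranges independently over the available ground terms, and distinct assignments produce distinct instances.
Number of ground instances = 6^2 = 36.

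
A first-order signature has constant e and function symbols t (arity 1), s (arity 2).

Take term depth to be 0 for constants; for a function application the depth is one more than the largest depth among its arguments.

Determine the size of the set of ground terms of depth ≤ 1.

Let N_k = |{terms of depth ≤ k}|. Then N_0 = 1 and N_k = 1 + N_{k-1} + N_{k-1}^2 for k ≥ 1 (one summand per function symbol, arity giving the exponent).
N_0 = 1
N_1 = 1 + 1 + 1^2 = 3
Explicitly: e, t(e), s(e, e).

3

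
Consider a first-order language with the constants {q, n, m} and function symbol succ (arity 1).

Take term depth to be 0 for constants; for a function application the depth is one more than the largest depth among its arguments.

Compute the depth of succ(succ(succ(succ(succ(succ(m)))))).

6

depth(succ(m)) = 1 + depth(m) = 1 + 0 = 1
depth(succ(succ(m))) = 1 + depth(succ(m)) = 1 + 1 = 2
depth(succ(succ(succ(m)))) = 1 + depth(succ(succ(m))) = 1 + 2 = 3
depth(succ(succ(succ(succ(m))))) = 1 + depth(succ(succ(succ(m)))) = 1 + 3 = 4
depth(succ(succ(succ(succ(succ(m)))))) = 1 + depth(succ(succ(succ(succ(m))))) = 1 + 4 = 5
depth(succ(succ(succ(succ(succ(succ(m))))))) = 1 + depth(succ(succ(succ(succ(succ(m)))))) = 1 + 5 = 6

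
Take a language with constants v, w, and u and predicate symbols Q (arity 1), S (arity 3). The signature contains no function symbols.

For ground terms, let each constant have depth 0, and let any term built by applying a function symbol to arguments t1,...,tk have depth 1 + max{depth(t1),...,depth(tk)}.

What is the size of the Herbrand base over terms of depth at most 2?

First count ground terms of depth ≤ 2.
With no function symbols every ground term is a constant, so there are exactly 3 ground terms at every depth bound.
N_0 = 3
N_1 = 3
N_2 = 3
Explicitly: v, w, u.
So |H| = 3.
For each predicate symbol, the number of ground atoms is |H| raised to its arity; summing:
  Q: 3;  S: 3^3 = 27
Total ground atoms: 3 + 27 = 30.

30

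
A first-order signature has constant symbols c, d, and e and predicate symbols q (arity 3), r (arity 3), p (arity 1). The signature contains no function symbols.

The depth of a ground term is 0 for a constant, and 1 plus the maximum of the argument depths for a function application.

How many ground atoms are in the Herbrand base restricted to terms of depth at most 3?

57

First count ground terms of depth ≤ 3.
With no function symbols every ground term is a constant, so there are exactly 3 ground terms at every depth bound.
N_0 = 3
N_1 = 3
N_2 = 3
N_3 = 3
Explicitly: c, d, e.
So |H| = 3.
A ground atom is a predicate applied to a tuple of terms from H, so the count is the sum over predicates of |H|^arity:
  q: 3^3 = 27;  r: 3^3 = 27;  p: 3
Total ground atoms: 27 + 27 + 3 = 57.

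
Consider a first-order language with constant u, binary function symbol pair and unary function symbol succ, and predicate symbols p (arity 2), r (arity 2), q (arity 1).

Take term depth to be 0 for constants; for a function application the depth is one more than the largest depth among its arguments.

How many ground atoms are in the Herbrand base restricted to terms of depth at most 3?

First count ground terms of depth ≤ 3.
Let N_k count ground terms of depth at most k. Each non-constant term of depth ≤ k is some function symbol applied to depth-≤(k−1) arguments, giving N_k = 1 + N_{k-1}^2 + N_{k-1}.
N_0 = 1
N_1 = 1 + 1^2 + 1 = 3
N_2 = 1 + 3^2 + 3 = 13
N_3 = 1 + 13^2 + 13 = 183
So |H| = 183.
A ground atom is a predicate applied to a tuple of terms from H, so the count is the sum over predicates of |H|^arity:
  p: 183^2 = 33489;  r: 183^2 = 33489;  q: 183
Total ground atoms: 33489 + 33489 + 183 = 67161.

67161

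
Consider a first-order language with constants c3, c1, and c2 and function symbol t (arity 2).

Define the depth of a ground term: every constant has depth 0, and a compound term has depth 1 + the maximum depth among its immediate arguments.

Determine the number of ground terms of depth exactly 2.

Let N_k count ground terms of depth at most k. Each non-constant term of depth ≤ k is some function symbol applied to depth-≤(k−1) arguments, giving N_k = 3 + N_{k-1}^2.
N_0 = 3
N_1 = 3 + 3^2 = 12
N_2 = 3 + 12^2 = 147
Terms of depth exactly 2: N_2 − N_1 = 147 − 12 = 135.

135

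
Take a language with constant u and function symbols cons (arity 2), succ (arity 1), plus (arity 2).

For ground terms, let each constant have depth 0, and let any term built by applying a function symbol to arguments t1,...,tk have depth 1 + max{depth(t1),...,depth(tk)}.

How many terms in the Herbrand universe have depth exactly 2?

Let N_k = |{terms of depth ≤ k}|. Then N_0 = 1 and N_k = 1 + N_{k-1}^2 + N_{k-1} + N_{k-1}^2 for k ≥ 1 (one summand per function symbol, arity giving the exponent).
N_0 = 1
N_1 = 1 + 1^2 + 1 + 1^2 = 4
N_2 = 1 + 4^2 + 4 + 4^2 = 37
Terms of depth exactly 2: N_2 − N_1 = 37 − 4 = 33.

33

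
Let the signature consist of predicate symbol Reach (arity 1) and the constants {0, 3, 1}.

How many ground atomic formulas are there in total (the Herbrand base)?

With no function symbols, the Herbrand universe is just the 3 constants.
Ground atoms per predicate: Reach: 3.
Herbrand base size = 3 = 3.

3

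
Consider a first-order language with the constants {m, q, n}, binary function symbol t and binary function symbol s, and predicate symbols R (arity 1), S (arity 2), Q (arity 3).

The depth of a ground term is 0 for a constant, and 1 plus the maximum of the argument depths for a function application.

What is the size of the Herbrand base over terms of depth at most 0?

First count ground terms of depth ≤ 0.
If N_k denotes the number of depth-≤k ground terms, the 3 constants give N_0 = 3, and each function symbol of arity r contributes N_{k-1}^r new terms at level k: N_k = 3 + N_{k-1}^2 + N_{k-1}^2.
N_0 = 3
So |H| = 3.
Each predicate of arity r yields |H|^r ground atoms (one per choice of an r-tuple from H):
  R: 3;  S: 3^2 = 9;  Q: 3^3 = 27
Total ground atoms: 3 + 9 + 27 = 39.

39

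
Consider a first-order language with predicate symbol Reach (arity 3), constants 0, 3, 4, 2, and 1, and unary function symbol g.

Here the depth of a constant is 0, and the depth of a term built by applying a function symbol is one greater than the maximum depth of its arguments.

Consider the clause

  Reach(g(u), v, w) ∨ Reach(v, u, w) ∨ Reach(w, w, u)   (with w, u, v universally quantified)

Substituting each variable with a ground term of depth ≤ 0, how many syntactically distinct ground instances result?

125

Ground terms of depth ≤ 0:
  Let N_k = |{terms of depth ≤ k}|. Then N_0 = 5 and N_k = 5 + N_{k-1} for k ≥ 1 (one summand per function symbol, arity giving the exponent).
  N_0 = 5
  Explicitly: 0, 3, 4, 2, 1.
So there are 5 ground terms available for substitution.
The body mentions every one of the 3 quantified variables; since ground terms form a free algebra, no two substitutions collapse to the same formula.
Number of ground instances = 5^3 = 125.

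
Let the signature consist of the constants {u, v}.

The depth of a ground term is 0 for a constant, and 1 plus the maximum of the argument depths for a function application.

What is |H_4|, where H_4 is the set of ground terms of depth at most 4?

2

With no function symbols every ground term is a constant, so there are exactly 2 ground terms at every depth bound.
N_0 = 2
N_1 = 2
N_2 = 2
N_3 = 2
N_4 = 2
Explicitly: u, v.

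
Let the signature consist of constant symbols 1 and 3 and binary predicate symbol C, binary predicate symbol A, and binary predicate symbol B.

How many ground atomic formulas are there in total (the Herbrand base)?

12

With no function symbols, the Herbrand universe is just the 2 constants.
Ground atoms per predicate: C: 2^2 = 4, A: 2^2 = 4, B: 2^2 = 4.
Herbrand base size = 4 + 4 + 4 = 12.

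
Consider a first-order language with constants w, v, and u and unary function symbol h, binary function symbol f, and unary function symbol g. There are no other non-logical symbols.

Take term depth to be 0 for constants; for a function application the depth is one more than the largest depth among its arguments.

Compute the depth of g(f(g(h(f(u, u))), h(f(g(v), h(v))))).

depth(f(u, u)) = 1 + max(0, 0) = 1
depth(h(f(u, u))) = 1 + depth(f(u, u)) = 1 + 1 = 2
depth(g(h(f(u, u)))) = 1 + depth(h(f(u, u))) = 1 + 2 = 3
depth(g(v)) = 1 + depth(v) = 1 + 0 = 1
depth(h(v)) = 1 + depth(v) = 1 + 0 = 1
depth(f(g(v), h(v))) = 1 + max(1, 1) = 2
depth(h(f(g(v), h(v)))) = 1 + depth(f(g(v), h(v))) = 1 + 2 = 3
depth(f(g(h(f(u, u))), h(f(g(v), h(v))))) = 1 + max(3, 3) = 4
depth(g(f(g(h(f(u, u))), h(f(g(v), h(v)))))) = 1 + depth(f(g(h(f(u, u))), h(f(g(v), h(v))))) = 1 + 4 = 5

5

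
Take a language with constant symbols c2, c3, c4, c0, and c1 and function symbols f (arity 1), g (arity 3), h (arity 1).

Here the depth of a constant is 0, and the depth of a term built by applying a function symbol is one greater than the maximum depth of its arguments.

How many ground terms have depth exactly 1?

135

Let N_k count ground terms of depth at most k. Each non-constant term of depth ≤ k is some function symbol applied to depth-≤(k−1) arguments, giving N_k = 5 + N_{k-1} + N_{k-1}^3 + N_{k-1}.
N_0 = 5
N_1 = 5 + 5 + 5^3 + 5 = 140
Terms of depth exactly 1: N_1 − N_0 = 140 − 5 = 135.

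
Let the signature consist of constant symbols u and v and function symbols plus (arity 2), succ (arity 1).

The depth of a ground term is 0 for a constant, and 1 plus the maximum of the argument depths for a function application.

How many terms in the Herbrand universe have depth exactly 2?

66

Let N_k = |{terms of depth ≤ k}|. Then N_0 = 2 and N_k = 2 + N_{k-1}^2 + N_{k-1} for k ≥ 1 (one summand per function symbol, arity giving the exponent).
N_0 = 2
N_1 = 2 + 2^2 + 2 = 8
N_2 = 2 + 8^2 + 8 = 74
Terms of depth exactly 2: N_2 − N_1 = 74 − 8 = 66.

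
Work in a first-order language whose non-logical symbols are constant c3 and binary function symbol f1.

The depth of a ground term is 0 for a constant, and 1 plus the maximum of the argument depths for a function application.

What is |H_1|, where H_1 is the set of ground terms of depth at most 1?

2

Count level by level. With function symbols f1/2, the terms of depth ≤ k are the 1 constant together with each function applied to depth-≤(k−1) tuples, so N_k = 1 + N_{k-1}^2.
N_0 = 1
N_1 = 1 + 1^2 = 2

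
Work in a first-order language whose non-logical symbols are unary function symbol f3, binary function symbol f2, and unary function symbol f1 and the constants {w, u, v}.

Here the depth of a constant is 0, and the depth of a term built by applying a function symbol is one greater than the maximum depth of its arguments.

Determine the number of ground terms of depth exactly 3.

If N_k denotes the number of depth-≤k ground terms, the 3 constants give N_0 = 3, and each function symbol of arity r contributes N_{k-1}^r new terms at level k: N_k = 3 + N_{k-1} + N_{k-1}^2 + N_{k-1}.
N_0 = 3
N_1 = 3 + 3 + 3^2 + 3 = 18
N_2 = 3 + 18 + 18^2 + 18 = 363
N_3 = 3 + 363 + 363^2 + 363 = 132498
Terms of depth exactly 3: N_3 − N_2 = 132498 − 363 = 132135.

132135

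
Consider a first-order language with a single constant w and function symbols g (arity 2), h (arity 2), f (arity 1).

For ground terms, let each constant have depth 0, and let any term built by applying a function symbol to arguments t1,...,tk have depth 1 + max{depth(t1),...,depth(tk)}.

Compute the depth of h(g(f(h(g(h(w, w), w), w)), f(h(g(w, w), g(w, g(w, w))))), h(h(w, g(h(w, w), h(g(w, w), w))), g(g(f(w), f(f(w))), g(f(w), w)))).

6

depth(h(w, w)) = 1 + max(0, 0) = 1
depth(g(h(w, w), w)) = 1 + max(1, 0) = 2
depth(h(g(h(w, w), w), w)) = 1 + max(2, 0) = 3
depth(f(h(g(h(w, w), w), w))) = 1 + depth(h(g(h(w, w), w), w)) = 1 + 3 = 4
depth(g(w, w)) = 1 + max(0, 0) = 1
depth(g(w, g(w, w))) = 1 + max(0, 1) = 2
depth(h(g(w, w), g(w, g(w, w)))) = 1 + max(1, 2) = 3
depth(f(h(g(w, w), g(w, g(w, w))))) = 1 + depth(h(g(w, w), g(w, g(w, w)))) = 1 + 3 = 4
depth(g(f(h(g(h(w, w), w), w)), f(h(g(w, w), g(w, g(w, w)))))) = 1 + max(4, 4) = 5
depth(h(g(w, w), w)) = 1 + max(1, 0) = 2
depth(g(h(w, w), h(g(w, w), w))) = 1 + max(1, 2) = 3
depth(h(w, g(h(w, w), h(g(w, w), w)))) = 1 + max(0, 3) = 4
depth(f(w)) = 1 + depth(w) = 1 + 0 = 1
depth(f(f(w))) = 1 + depth(f(w)) = 1 + 1 = 2
depth(g(f(w), f(f(w)))) = 1 + max(1, 2) = 3
depth(g(f(w), w)) = 1 + max(1, 0) = 2
depth(g(g(f(w), f(f(w))), g(f(w), w))) = 1 + max(3, 2) = 4
depth(h(h(w, g(h(w, w), h(g(w, w), w))), g(g(f(w), f(f(w))), g(f(w), w)))) = 1 + max(4, 4) = 5
depth(h(g(f(h(g(h(w, w), w), w)), f(h(g(w, w), g(w, g(w, w))))), h(h(w, g(h(w, w), h(g(w, w), w))), g(g(f(w), f(f(w))), g(f(w), w))))) = 1 + max(5, 5) = 6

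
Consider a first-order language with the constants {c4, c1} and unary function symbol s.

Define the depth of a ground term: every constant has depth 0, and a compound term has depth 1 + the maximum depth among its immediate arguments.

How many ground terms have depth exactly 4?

2

Let N_k count ground terms of depth at most k. Each non-constant term of depth ≤ k is some function symbol applied to depth-≤(k−1) arguments, giving N_k = 2 + N_{k-1}.
N_0 = 2
N_1 = 2 + 2 = 4
N_2 = 2 + 4 = 6
N_3 = 2 + 6 = 8
N_4 = 2 + 8 = 10
Terms of depth exactly 4: N_4 − N_3 = 10 − 8 = 2.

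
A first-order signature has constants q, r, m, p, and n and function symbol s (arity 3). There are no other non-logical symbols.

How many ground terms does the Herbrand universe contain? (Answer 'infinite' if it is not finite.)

The signature has at least one function symbol (s, arity 3) and at least one constant (q).
Iterating s gives infinitely many distinct ground terms: q, s(q, q, q), s(s(q, q, q), s(q, q, q), s(q, q, q)), ...
So the Herbrand universe is infinite.

infinite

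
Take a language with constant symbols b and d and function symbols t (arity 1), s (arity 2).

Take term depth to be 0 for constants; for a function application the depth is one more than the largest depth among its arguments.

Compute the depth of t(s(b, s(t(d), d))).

depth(t(d)) = 1 + depth(d) = 1 + 0 = 1
depth(s(t(d), d)) = 1 + max(1, 0) = 2
depth(s(b, s(t(d), d))) = 1 + max(0, 2) = 3
depth(t(s(b, s(t(d), d)))) = 1 + depth(s(b, s(t(d), d))) = 1 + 3 = 4

4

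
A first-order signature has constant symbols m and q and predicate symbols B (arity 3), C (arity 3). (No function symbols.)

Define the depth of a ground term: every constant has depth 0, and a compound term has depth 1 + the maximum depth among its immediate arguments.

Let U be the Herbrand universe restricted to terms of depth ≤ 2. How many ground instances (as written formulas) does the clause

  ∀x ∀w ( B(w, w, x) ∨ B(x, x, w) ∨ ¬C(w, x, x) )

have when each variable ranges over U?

Ground terms of depth ≤ 2:
  With no function symbols every ground term is a constant, so there are exactly 2 ground terms at every depth bound.
  N_0 = 2
  N_1 = 2
  N_2 = 2
  Explicitly: m, q.
So there are 2 ground terms available for substitution.
There are 2 variables to instantiate (x, w), each occurring in at least one literal, so different choices give different ground instances.
Number of ground instances = 2^2 = 4.

4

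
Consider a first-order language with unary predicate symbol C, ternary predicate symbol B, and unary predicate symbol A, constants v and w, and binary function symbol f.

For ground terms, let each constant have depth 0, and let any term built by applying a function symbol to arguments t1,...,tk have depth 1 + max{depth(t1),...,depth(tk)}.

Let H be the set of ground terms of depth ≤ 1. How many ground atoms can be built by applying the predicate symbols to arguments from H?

228

First count ground terms of depth ≤ 1.
Let N_k count ground terms of depth at most k. Each non-constant term of depth ≤ k is some function symbol applied to depth-≤(k−1) arguments, giving N_k = 2 + N_{k-1}^2.
N_0 = 2
N_1 = 2 + 2^2 = 6
So |H| = 6.
A ground atom is a predicate applied to a tuple of terms from H, so the count is the sum over predicates of |H|^arity:
  C: 6;  B: 6^3 = 216;  A: 6
Total ground atoms: 6 + 216 + 6 = 228.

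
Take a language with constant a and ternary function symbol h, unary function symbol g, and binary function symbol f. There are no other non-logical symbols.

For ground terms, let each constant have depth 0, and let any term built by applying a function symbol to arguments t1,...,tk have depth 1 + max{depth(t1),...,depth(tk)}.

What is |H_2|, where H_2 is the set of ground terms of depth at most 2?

85

Count level by level. With function symbols h/3, g/1, f/2, the terms of depth ≤ k are the 1 constant together with each function applied to depth-≤(k−1) tuples, so N_k = 1 + N_{k-1}^3 + N_{k-1} + N_{k-1}^2.
N_0 = 1
N_1 = 1 + 1^3 + 1 + 1^2 = 4
N_2 = 1 + 4^3 + 4 + 4^2 = 85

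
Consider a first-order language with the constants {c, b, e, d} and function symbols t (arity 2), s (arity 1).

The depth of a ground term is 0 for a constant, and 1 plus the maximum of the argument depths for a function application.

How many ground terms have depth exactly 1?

If N_k denotes the number of depth-≤k ground terms, the 4 constants give N_0 = 4, and each function symbol of arity r contributes N_{k-1}^r new terms at level k: N_k = 4 + N_{k-1}^2 + N_{k-1}.
N_0 = 4
N_1 = 4 + 4^2 + 4 = 24
Terms of depth exactly 1: N_1 − N_0 = 24 − 4 = 20.

20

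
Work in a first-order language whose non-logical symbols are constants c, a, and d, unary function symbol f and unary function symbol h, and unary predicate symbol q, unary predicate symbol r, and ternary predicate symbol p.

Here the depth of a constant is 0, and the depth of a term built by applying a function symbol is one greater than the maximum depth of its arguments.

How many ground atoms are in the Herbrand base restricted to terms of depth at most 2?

First count ground terms of depth ≤ 2.
Count level by level. With function symbols f/1, h/1, the terms of depth ≤ k are the 3 constants together with each function applied to depth-≤(k−1) tuples, so N_k = 3 + N_{k-1} + N_{k-1}.
N_0 = 3
N_1 = 3 + 3 + 3 = 9
N_2 = 3 + 9 + 9 = 21
So |H| = 21.
Ground atoms are formed by filling each argument slot of a predicate with a term from H, so an r-ary predicate gives |H|^r atoms:
  q: 21;  r: 21;  p: 21^3 = 9261
Total ground atoms: 21 + 21 + 9261 = 9303.

9303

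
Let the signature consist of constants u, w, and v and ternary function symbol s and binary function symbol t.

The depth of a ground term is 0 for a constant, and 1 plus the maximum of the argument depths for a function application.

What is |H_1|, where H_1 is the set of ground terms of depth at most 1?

39

Let N_k count ground terms of depth at most k. Each non-constant term of depth ≤ k is some function symbol applied to depth-≤(k−1) arguments, giving N_k = 3 + N_{k-1}^3 + N_{k-1}^2.
N_0 = 3
N_1 = 3 + 3^3 + 3^2 = 39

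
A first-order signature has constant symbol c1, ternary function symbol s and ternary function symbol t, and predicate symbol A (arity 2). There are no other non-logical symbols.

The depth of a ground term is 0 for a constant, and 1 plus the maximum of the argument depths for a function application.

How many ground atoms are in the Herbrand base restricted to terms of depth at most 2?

First count ground terms of depth ≤ 2.
If N_k denotes the number of depth-≤k ground terms, the 1 constant gives N_0 = 1, and each function symbol of arity r contributes N_{k-1}^r new terms at level k: N_k = 1 + N_{k-1}^3 + N_{k-1}^3.
N_0 = 1
N_1 = 1 + 1^3 + 1^3 = 3
N_2 = 1 + 3^3 + 3^3 = 55
So |H| = 55.
For each predicate symbol, the number of ground atoms is |H| raised to its arity; summing:
  A: 55^2 = 3025
Total ground atoms: 3025.

3025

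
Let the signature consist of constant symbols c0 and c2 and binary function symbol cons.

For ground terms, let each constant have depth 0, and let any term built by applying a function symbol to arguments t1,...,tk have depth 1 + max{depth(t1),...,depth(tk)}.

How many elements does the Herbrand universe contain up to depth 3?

1446

Count level by level. With function symbols cons/2, the terms of depth ≤ k are the 2 constants together with each function applied to depth-≤(k−1) tuples, so N_k = 2 + N_{k-1}^2.
N_0 = 2
N_1 = 2 + 2^2 = 6
N_2 = 2 + 6^2 = 38
N_3 = 2 + 38^2 = 1446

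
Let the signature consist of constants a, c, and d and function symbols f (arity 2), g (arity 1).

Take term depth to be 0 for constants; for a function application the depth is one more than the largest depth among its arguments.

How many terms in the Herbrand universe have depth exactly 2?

Write N_k for the number of ground terms of depth ≤ k. A term of depth ≤ k is either a constant or a function symbol applied to arguments of depth ≤ k−1, so N_k = 3 + N_{k-1}^2 + N_{k-1}.
N_0 = 3
N_1 = 3 + 3^2 + 3 = 15
N_2 = 3 + 15^2 + 15 = 243
Terms of depth exactly 2: N_2 − N_1 = 243 − 15 = 228.

228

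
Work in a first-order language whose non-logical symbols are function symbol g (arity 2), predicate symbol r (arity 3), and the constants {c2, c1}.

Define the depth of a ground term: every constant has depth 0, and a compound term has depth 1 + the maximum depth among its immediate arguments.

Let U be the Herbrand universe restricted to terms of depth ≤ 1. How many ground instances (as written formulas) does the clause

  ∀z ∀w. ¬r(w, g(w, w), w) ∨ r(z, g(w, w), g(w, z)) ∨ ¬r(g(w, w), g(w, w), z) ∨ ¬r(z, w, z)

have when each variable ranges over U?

Ground terms of depth ≤ 1:
  If N_k denotes the number of depth-≤k ground terms, the 2 constants give N_0 = 2, and each function symbol of arity r contributes N_{k-1}^r new terms at level k: N_k = 2 + N_{k-1}^2.
  N_0 = 2
  N_1 = 2 + 2^2 = 6
  Explicitly: c2, c1, g(c2, c2), g(c2, c1), g(c1, c2), g(c1, c1).
So there are 6 ground terms available for substitution.
There are 2 variables to instantiate (z, w), each occurring in at least one literal, so different choices give different ground instances.
Number of ground instances = 6^2 = 36.

36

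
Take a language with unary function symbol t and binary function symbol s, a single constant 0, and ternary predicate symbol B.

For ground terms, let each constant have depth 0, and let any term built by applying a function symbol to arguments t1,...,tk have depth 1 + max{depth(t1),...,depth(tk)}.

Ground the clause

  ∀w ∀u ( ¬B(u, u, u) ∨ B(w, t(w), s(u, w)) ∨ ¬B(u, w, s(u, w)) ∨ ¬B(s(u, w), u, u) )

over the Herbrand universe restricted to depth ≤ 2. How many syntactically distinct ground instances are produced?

169

Ground terms of depth ≤ 2:
  If N_k denotes the number of depth-≤k ground terms, the 1 constant gives N_0 = 1, and each function symbol of arity r contributes N_{k-1}^r new terms at level k: N_k = 1 + N_{k-1} + N_{k-1}^2.
  N_0 = 1
  N_1 = 1 + 1 + 1^2 = 3
  N_2 = 1 + 3 + 3^2 = 13
So there are 13 ground terms available for substitution.
There are 2 variables to instantiate (w, u), each occurring in at least one literal, so different choices give different ground instances.
Number of ground instances = 13^2 = 169.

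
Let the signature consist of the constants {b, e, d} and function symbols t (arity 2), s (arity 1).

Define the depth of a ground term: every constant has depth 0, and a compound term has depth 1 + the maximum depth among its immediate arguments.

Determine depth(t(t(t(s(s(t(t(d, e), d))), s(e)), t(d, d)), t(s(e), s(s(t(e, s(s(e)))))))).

depth(t(d, e)) = 1 + max(0, 0) = 1
depth(t(t(d, e), d)) = 1 + max(1, 0) = 2
depth(s(t(t(d, e), d))) = 1 + depth(t(t(d, e), d)) = 1 + 2 = 3
depth(s(s(t(t(d, e), d)))) = 1 + depth(s(t(t(d, e), d))) = 1 + 3 = 4
depth(s(e)) = 1 + depth(e) = 1 + 0 = 1
depth(t(s(s(t(t(d, e), d))), s(e))) = 1 + max(4, 1) = 5
depth(t(d, d)) = 1 + max(0, 0) = 1
depth(t(t(s(s(t(t(d, e), d))), s(e)), t(d, d))) = 1 + max(5, 1) = 6
depth(s(s(e))) = 1 + depth(s(e)) = 1 + 1 = 2
depth(t(e, s(s(e)))) = 1 + max(0, 2) = 3
depth(s(t(e, s(s(e))))) = 1 + depth(t(e, s(s(e)))) = 1 + 3 = 4
depth(s(s(t(e, s(s(e)))))) = 1 + depth(s(t(e, s(s(e))))) = 1 + 4 = 5
depth(t(s(e), s(s(t(e, s(s(e))))))) = 1 + max(1, 5) = 6
depth(t(t(t(s(s(t(t(d, e), d))), s(e)), t(d, d)), t(s(e), s(s(t(e, s(s(e)))))))) = 1 + max(6, 6) = 7

7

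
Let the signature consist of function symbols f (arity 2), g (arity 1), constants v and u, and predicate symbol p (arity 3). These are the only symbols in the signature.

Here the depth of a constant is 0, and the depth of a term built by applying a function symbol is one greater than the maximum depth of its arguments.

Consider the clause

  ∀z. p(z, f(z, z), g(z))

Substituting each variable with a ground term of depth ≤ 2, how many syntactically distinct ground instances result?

Ground terms of depth ≤ 2:
  If N_k denotes the number of depth-≤k ground terms, the 2 constants give N_0 = 2, and each function symbol of arity r contributes N_{k-1}^r new terms at level k: N_k = 2 + N_{k-1}^2 + N_{k-1}.
  N_0 = 2
  N_1 = 2 + 2^2 + 2 = 8
  N_2 = 2 + 8^2 + 8 = 74
So there are 74 ground terms available for substitution.
The body mentions the single quantified variable z; since ground terms form a free algebra, no two substitutions collapse to the same formula.
Number of ground instances = 74.

74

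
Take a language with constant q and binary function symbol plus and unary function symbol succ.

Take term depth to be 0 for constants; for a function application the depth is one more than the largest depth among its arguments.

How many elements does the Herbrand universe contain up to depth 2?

13

If N_k denotes the number of depth-≤k ground terms, the 1 constant gives N_0 = 1, and each function symbol of arity r contributes N_{k-1}^r new terms at level k: N_k = 1 + N_{k-1}^2 + N_{k-1}.
N_0 = 1
N_1 = 1 + 1^2 + 1 = 3
N_2 = 1 + 3^2 + 3 = 13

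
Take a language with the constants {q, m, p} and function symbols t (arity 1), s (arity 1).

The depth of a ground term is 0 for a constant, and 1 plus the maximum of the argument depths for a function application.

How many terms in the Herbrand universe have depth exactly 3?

Let N_k count ground terms of depth at most k. Each non-constant term of depth ≤ k is some function symbol applied to depth-≤(k−1) arguments, giving N_k = 3 + N_{k-1} + N_{k-1}.
N_0 = 3
N_1 = 3 + 3 + 3 = 9
N_2 = 3 + 9 + 9 = 21
N_3 = 3 + 21 + 21 = 45
Terms of depth exactly 3: N_3 − N_2 = 45 − 21 = 24.

24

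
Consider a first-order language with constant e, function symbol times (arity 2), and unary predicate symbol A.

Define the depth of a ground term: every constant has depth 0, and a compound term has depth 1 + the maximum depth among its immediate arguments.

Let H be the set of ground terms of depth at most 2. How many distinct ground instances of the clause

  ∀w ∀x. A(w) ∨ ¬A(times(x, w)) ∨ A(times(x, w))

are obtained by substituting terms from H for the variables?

25

Ground terms of depth ≤ 2:
  Let N_k count ground terms of depth at most k. Each non-constant term of depth ≤ k is some function symbol applied to depth-≤(k−1) arguments, giving N_k = 1 + N_{k-1}^2.
  N_0 = 1
  N_1 = 1 + 1^2 = 2
  N_2 = 1 + 2^2 = 5
So there are 5 ground terms available for substitution.
The body mentions every one of the 2 quantified variables; since ground terms form a free algebra, no two substitutions collapse to the same formula.
Number of ground instances = 5^2 = 25.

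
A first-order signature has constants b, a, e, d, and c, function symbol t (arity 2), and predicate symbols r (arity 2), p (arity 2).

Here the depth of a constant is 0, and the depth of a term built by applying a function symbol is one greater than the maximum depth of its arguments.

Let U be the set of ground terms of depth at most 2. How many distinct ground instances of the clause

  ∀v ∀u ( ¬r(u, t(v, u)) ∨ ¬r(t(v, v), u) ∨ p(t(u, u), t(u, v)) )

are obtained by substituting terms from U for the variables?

819025

Ground terms of depth ≤ 2:
  Write N_k for the number of ground terms of depth ≤ k. A term of depth ≤ k is either a constant or a function symbol applied to arguments of depth ≤ k−1, so N_k = 5 + N_{k-1}^2.
  N_0 = 5
  N_1 = 5 + 5^2 = 30
  N_2 = 5 + 30^2 = 905
So there are 905 ground terms available for substitution.
The clause has 2 distinct variables (v, u), each appearing in the body. In the free term algebra distinct substitutions yield syntactically distinct ground instances.
Number of ground instances = 905^2 = 819025.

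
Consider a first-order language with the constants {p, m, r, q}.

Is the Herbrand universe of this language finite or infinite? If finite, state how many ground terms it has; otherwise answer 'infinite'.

There are no function symbols, so every ground term is one of the 4 constants.
The Herbrand universe is {p, m, r, q}, which is finite with 4 elements.

4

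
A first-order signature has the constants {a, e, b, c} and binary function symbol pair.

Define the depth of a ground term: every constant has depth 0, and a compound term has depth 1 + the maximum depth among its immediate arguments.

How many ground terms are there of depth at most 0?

4

Write N_k for the number of ground terms of depth ≤ k. A term of depth ≤ k is either a constant or a function symbol applied to arguments of depth ≤ k−1, so N_k = 4 + N_{k-1}^2.
N_0 = 4
Explicitly: a, e, b, c.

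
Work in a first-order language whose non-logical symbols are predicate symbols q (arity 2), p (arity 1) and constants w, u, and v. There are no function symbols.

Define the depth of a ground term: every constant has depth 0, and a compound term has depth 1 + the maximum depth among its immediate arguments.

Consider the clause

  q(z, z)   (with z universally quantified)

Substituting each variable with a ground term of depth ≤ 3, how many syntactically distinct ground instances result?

Ground terms of depth ≤ 3:
  With no function symbols every ground term is a constant, so there are exactly 3 ground terms at every depth bound.
  N_0 = 3
  N_1 = 3
  N_2 = 3
  N_3 = 3
  Explicitly: w, u, v.
So there are 3 ground terms available for substitution.
There is 1 variable to instantiate (z),  occurring in at least one literal, so different choices give different ground instances.
Number of ground instances = 3.

3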